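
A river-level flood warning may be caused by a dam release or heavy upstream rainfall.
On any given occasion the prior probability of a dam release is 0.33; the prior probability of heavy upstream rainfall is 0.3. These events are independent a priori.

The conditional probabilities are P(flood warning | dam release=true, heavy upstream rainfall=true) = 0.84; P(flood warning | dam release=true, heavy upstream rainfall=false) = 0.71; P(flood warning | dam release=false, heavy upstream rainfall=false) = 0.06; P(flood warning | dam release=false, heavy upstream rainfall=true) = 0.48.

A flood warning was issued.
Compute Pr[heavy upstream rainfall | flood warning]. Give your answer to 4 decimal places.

Weight on heavy upstream rainfall=true, given the evidence: 0.096480 + 0.083160 = 0.179640
The normalizing constant is 0.06*0.67*0.7 + 0.48*0.67*0.3 + 0.71*0.33*0.7 + 0.84*0.33*0.3 = 0.371790
P(heavy upstream rainfall | flood warning) = 0.179640/0.371790 ≈ 0.4832

Pr[heavy upstream rainfall | flood warning] ≈ 0.4832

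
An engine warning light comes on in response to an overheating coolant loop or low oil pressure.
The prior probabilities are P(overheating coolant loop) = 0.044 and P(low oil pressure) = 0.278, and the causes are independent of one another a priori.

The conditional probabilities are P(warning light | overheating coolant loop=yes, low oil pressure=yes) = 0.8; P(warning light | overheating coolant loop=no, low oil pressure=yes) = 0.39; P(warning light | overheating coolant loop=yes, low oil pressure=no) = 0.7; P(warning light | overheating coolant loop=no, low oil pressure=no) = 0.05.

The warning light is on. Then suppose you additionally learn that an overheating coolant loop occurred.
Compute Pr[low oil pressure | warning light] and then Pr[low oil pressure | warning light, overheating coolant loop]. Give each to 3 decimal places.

Sum P(warning light|·) weighted by the priors over the 4 (overheating coolant loop, low oil pressure) configurations:
  P(warning light) = 0.05·0.956·0.722 + 0.39·0.956·0.278 + 0.7·0.044·0.722 + 0.8·0.044·0.278
        = 0.034512 + 0.103650 + 0.022238 + 0.009786 = 0.170186
Configurations with low oil pressure contribute 0.113436, so
  P(low oil pressure | warning light) = 0.113436 / 0.170186 ≈ 0.667

With the extra evidence:
Numerator (weight on configurations with low oil pressure): 0.8·0.278 = 0.222400
Denominator P(warning light | overheating coolant loop): 0.7·0.722 + 0.8·0.278 = 0.727800
P(low oil pressure | warning light, overheating coolant loop) = 0.222400/0.727800 ≈ 0.306
The drop from 0.667 to 0.306 is the explaining-away (discounting) effect.

Pr[low oil pressure | warning light] ≈ 0.667; Pr[low oil pressure | warning light, overheating coolant loop] ≈ 0.306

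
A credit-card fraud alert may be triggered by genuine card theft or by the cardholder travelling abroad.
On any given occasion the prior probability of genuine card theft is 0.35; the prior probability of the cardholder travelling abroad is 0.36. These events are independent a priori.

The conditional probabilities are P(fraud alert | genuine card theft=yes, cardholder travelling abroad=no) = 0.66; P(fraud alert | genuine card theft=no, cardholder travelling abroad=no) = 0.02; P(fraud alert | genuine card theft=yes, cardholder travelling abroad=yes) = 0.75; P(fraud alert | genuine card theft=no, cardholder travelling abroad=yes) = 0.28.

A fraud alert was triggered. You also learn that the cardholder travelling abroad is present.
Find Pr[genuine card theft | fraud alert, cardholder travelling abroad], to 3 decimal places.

Pr[genuine card theft | fraud alert, cardholder travelling abroad] ≈ 0.591

Numerator (weight on configurations with genuine card theft): 0.75*0.35 = 0.262500
Denominator P(fraud alert | cardholder travelling abroad): 0.28*0.65 + 0.75*0.35 = 0.444500
P(genuine card theft | fraud alert, cardholder travelling abroad) = 0.262500/0.444500 ≈ 0.591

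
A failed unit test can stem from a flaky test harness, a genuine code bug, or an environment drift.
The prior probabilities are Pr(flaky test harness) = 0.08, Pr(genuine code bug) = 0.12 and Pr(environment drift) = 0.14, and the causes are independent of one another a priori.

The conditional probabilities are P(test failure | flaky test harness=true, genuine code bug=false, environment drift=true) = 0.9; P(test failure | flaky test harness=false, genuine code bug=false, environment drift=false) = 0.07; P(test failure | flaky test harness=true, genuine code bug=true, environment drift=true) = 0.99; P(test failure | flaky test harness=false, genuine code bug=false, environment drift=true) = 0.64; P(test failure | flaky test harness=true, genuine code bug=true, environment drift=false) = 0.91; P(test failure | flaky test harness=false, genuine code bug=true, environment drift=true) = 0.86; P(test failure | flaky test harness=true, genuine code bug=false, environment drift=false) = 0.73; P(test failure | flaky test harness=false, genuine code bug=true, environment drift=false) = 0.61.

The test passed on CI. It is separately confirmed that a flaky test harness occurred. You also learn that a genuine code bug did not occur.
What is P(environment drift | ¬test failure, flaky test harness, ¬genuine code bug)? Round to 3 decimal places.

For the numerator, keep only environment drift=true terms: 0.1·0.14 = 0.014000
Denominator P(¬test failure | flaky test harness, ¬genuine code bug): 0.27·0.86 + 0.1·0.14 = 0.246200
Posterior = 0.014000 / 0.246200 ≈ 0.057

P(environment drift | ¬test failure, flaky test harness, ¬genuine code bug) ≈ 0.057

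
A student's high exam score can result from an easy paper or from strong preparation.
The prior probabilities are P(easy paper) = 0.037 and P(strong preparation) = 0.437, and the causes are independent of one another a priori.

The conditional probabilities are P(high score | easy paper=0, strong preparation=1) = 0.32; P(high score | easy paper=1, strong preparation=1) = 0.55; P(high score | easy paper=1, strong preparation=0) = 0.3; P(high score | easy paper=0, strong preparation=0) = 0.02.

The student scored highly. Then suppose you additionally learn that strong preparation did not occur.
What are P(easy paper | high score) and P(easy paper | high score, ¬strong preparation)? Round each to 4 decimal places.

Enumerate the 4 (easy paper, strong preparation) configurations and weight by the priors:
  P(high score) = 0.02·0.963·0.563 + 0.32·0.963·0.437 + 0.3·0.037·0.563 + 0.55·0.037·0.437
        = 0.010843 + 0.134666 + 0.006249 + 0.008893 = 0.160651
Configurations with easy paper contribute 0.015142, so
  P(easy paper | high score) = 0.015142 / 0.160651 ≈ 0.0943

With the extra evidence:
P(high score | ¬strong preparation) = 0.02·0.963 + 0.3·0.037 = 0.019260 + 0.011100 = 0.030360
Of this, 0.011100 comes from 0.3·0.037 (the easy paper=true cases).
So P(easy paper | high score, ¬strong preparation) = 0.011100/0.030360 ≈ 0.3656.
Ruling out strong preparation raises the posterior on easy paper — the flip side of explaining away.

P(easy paper | high score) ≈ 0.0943; P(easy paper | high score, ¬strong preparation) ≈ 0.3656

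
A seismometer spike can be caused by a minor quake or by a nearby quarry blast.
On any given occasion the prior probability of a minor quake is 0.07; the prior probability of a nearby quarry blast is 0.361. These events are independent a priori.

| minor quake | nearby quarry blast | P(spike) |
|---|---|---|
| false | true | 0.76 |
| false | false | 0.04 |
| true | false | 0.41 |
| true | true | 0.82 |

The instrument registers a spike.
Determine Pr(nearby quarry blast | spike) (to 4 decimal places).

Pr(nearby quarry blast | spike) ≈ 0.8676

P(spike) = 0.04×0.93×0.639 + 0.76×0.93×0.361 + 0.41×0.07×0.639 + 0.82×0.07×0.361 = 0.023771 + 0.255155 + 0.018339 + 0.020721 = 0.317986
Of this, 0.275876 comes from 0.255155 + 0.020721 (the nearby quarry blast=true cases).
So P(nearby quarry blast | spike) = 0.275876/0.317986 ≈ 0.8676.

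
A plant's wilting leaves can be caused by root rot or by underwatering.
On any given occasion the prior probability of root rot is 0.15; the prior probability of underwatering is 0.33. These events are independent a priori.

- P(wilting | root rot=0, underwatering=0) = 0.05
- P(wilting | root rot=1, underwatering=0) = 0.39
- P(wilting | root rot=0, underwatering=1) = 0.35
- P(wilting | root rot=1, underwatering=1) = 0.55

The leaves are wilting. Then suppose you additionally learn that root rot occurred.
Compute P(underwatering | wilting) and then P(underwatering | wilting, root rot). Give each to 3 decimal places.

P(underwatering | wilting) ≈ 0.650; P(underwatering | wilting, root rot) ≈ 0.410

Sum P(wilting|·) weighted by the priors over the 4 (root rot, underwatering) configurations:
  P(wilting) = 0.05×0.85×0.67 + 0.35×0.85×0.33 + 0.39×0.15×0.67 + 0.55×0.15×0.33
        = 0.028475 + 0.098175 + 0.039195 + 0.027225 = 0.193070
The terms with underwatering present sum to 0.125400, so
  P(underwatering | wilting) = 0.125400 / 0.193070 ≈ 0.650

Now also conditioning on root rot=true:
Numerator (weight on configurations with underwatering): 0.55*0.33 = 0.181500
Denominator P(wilting | root rot): 0.39*0.67 + 0.55*0.33 = 0.442800
Posterior = 0.181500 / 0.442800 ≈ 0.410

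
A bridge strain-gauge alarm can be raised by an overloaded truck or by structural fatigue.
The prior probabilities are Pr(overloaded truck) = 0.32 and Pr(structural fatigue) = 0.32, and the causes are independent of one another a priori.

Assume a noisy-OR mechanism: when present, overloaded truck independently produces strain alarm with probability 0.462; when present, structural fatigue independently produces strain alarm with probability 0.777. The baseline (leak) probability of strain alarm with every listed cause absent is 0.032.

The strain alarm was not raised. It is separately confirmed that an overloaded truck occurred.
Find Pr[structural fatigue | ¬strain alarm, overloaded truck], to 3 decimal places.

Under noisy-OR, P(strain alarm | causes) = 1 − (1−0.032)·∏(1−qᵢ) over the active causes.
By total probability over both values of structural fatigue:
  P(¬strain alarm | overloaded truck) = 0.520784*0.68 + 0.116135*0.32
        = 0.354133 + 0.037163 = 0.391296
Keeping only the structural fatigue-present terms gives 0.037163, so
  P(structural fatigue | ¬strain alarm, overloaded truck) = 0.037163 / 0.391296 ≈ 0.095

Pr[structural fatigue | ¬strain alarm, overloaded truck] ≈ 0.095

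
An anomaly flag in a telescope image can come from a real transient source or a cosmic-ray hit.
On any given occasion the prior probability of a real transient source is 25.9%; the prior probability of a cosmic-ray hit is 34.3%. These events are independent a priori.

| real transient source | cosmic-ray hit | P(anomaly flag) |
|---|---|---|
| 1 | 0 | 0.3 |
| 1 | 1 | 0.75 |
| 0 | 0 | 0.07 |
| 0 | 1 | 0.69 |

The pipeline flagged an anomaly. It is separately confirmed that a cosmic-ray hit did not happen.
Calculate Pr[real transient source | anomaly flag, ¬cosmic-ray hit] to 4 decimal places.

Pr[real transient source | anomaly flag, ¬cosmic-ray hit] ≈ 0.5997

Weight on real transient source=true, given the evidence: 0.3·0.259 = 0.077700
Denominator P(anomaly flag | ¬cosmic-ray hit): 0.07·0.741 + 0.3·0.259 = 0.129570
Posterior = 0.077700 / 0.129570 ≈ 0.5997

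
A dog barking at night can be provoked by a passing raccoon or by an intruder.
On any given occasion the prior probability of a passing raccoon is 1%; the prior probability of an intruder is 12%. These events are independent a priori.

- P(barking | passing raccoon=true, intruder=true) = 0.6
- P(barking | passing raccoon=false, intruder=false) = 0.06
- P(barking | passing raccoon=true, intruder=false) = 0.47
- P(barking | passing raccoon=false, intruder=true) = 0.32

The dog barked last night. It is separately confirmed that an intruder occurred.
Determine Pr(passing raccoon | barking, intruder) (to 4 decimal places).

Pr(passing raccoon | barking, intruder) ≈ 0.0186

By total probability over both values of passing raccoon:
  P(barking | intruder) = 0.32·0.99 + 0.6·0.01
        = 0.316800 + 0.006000 = 0.322800
The terms with passing raccoon present sum to 0.006000, so
  P(passing raccoon | barking, intruder) = 0.006000 / 0.322800 ≈ 0.0186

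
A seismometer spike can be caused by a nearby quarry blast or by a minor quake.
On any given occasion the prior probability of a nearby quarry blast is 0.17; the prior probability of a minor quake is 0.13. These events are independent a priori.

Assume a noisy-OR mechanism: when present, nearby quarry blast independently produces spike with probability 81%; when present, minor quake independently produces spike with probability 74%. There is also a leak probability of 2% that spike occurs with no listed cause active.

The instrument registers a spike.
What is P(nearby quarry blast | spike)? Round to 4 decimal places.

Under noisy-OR, P(spike | causes) = 1 − (1−0.02)·∏(1−qᵢ) over the active causes.
Numerator (weight on configurations with nearby quarry blast): 0.120361 + 0.021030 = 0.141391
Denominator P(spike): 0.02×0.83×0.87 + 0.7452×0.83×0.13 + 0.8138×0.17×0.87 + 0.951588×0.17×0.13 = 0.236240
P(nearby quarry blast | spike) = 0.141391/0.236240 ≈ 0.5985

P(nearby quarry blast | spike) ≈ 0.5985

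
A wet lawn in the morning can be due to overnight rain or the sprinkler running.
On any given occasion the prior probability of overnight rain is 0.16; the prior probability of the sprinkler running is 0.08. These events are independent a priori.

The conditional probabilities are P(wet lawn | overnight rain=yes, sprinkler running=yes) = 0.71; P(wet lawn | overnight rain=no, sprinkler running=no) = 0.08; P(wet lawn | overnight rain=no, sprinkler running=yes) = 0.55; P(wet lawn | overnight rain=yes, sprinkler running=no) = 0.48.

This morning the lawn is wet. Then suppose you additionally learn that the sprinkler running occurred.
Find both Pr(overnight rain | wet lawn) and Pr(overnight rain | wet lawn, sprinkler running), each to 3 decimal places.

Pr(overnight rain | wet lawn) ≈ 0.447; Pr(overnight rain | wet lawn, sprinkler running) ≈ 0.197

Sum P(wet lawn|·) weighted by the priors over the 4 (overnight rain, sprinkler running) configurations:
  P(wet lawn) = 0.08·0.84·0.92 + 0.55·0.84·0.08 + 0.48·0.16·0.92 + 0.71·0.16·0.08
        = 0.061824 + 0.036960 + 0.070656 + 0.009088 = 0.178528
The terms with overnight rain present sum to 0.079744, so
  P(overnight rain | wet lawn) = 0.079744 / 0.178528 ≈ 0.447

Now also conditioning on sprinkler running=true:
P(wet lawn | sprinkler running) = 0.55·0.84 + 0.71·0.16 = 0.462000 + 0.113600 = 0.575600
Of this, 0.113600 comes from 0.71·0.16 (the overnight rain=true cases).
Hence the posterior is 0.113600/0.575600 ≈ 0.197.
— sprinkler running explains away the evidence for overnight rain.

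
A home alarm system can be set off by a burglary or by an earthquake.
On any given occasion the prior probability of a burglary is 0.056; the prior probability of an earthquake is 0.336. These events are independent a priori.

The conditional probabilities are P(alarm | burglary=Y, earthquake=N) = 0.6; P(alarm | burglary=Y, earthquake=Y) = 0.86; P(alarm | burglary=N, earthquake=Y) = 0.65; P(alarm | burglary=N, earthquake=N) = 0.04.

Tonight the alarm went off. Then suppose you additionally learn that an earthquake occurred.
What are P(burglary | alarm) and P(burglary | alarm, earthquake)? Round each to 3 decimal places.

P(burglary | alarm) ≈ 0.143; P(burglary | alarm, earthquake) ≈ 0.073

P(alarm) = 0.04·0.944·0.664 + 0.65·0.944·0.336 + 0.6·0.056·0.664 + 0.86·0.056·0.336 = 0.025073 + 0.206170 + 0.022310 + 0.016182 = 0.269735
Restricting to configurations with burglary present: 0.022310 + 0.016182 = 0.038492.
P(burglary | alarm) = 0.038492 / 0.269735 ≈ 0.143

Now also conditioning on earthquake=true:
Weight on burglary=true, given the evidence: 0.86·0.056 = 0.048160
The normalizing constant is 0.65·0.944 + 0.86·0.056 = 0.661760
Posterior = 0.048160 / 0.661760 ≈ 0.073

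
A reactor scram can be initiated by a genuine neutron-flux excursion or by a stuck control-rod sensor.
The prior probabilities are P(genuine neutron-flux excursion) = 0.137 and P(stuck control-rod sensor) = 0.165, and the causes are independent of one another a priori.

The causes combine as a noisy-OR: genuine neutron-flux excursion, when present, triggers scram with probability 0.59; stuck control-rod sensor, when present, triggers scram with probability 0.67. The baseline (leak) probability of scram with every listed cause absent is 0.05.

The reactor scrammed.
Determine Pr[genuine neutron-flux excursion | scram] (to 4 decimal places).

Pr[genuine neutron-flux excursion | scram] ≈ 0.4009

Under noisy-OR, P(scram | causes) = 1 − (1−0.05)·∏(1−qᵢ) over the active causes.
Numerator (weight on configurations with genuine neutron-flux excursion): 0.069838 + 0.019699 = 0.089537
Normalizer over all consistent configurations: 0.05×0.863×0.835 + 0.6865×0.863×0.165 + 0.6105×0.137×0.835 + 0.871465×0.137×0.165 = 0.223321
Posterior = 0.089537 / 0.223321 ≈ 0.4009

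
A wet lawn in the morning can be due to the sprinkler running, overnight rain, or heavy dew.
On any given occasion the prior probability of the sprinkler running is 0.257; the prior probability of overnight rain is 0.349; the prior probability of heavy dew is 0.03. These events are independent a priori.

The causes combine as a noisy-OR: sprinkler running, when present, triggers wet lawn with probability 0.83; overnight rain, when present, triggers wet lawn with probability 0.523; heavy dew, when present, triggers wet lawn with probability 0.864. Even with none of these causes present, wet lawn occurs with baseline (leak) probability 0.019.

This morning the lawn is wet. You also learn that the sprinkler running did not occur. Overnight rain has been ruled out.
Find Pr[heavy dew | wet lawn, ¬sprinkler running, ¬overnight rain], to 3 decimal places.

Under noisy-OR, P(wet lawn | causes) = 1 − (1−0.019)·∏(1−qᵢ) over the active causes.
Sum P(wet lawn|·) weighted by the priors over both values of heavy dew:
  P(wet lawn | ¬sprinkler running, ¬overnight rain) = 0.019×0.97 + 0.866584×0.03
        = 0.018430 + 0.025998 = 0.044428
Keeping only the heavy dew-present terms gives 0.025998, so
  P(heavy dew | wet lawn, ¬sprinkler running, ¬overnight rain) = 0.025998 / 0.044428 ≈ 0.585

Pr[heavy dew | wet lawn, ¬sprinkler running, ¬overnight rain] ≈ 0.585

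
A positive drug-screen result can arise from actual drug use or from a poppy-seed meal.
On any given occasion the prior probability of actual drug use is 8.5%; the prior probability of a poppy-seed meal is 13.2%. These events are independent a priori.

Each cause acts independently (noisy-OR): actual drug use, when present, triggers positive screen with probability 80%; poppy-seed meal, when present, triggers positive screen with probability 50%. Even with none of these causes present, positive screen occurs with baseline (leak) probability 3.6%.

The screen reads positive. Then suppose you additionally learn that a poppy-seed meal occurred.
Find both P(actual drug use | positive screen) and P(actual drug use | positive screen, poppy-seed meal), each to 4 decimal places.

P(actual drug use | positive screen) ≈ 0.4333; P(actual drug use | positive screen, poppy-seed meal) ≈ 0.1395

Under noisy-OR, P(positive screen | causes) = 1 − (1−0.036)·∏(1−qᵢ) over the active causes.
Numerator (weight on configurations with actual drug use): 0.059555 + 0.010138 = 0.069693
Denominator P(positive screen): 0.036×0.915×0.868 + 0.518×0.915×0.132 + 0.8072×0.085×0.868 + 0.9036×0.085×0.132 = 0.160849
Posterior = 0.069693 / 0.160849 ≈ 0.4333

With the extra evidence:
For the numerator, keep only actual drug use=true terms: 0.9036·0.085 = 0.076806
Normalizer over all consistent configurations: 0.518·0.915 + 0.9036·0.085 = 0.550776
P(actual drug use | positive screen, poppy-seed meal) = 0.076806/0.550776 ≈ 0.1395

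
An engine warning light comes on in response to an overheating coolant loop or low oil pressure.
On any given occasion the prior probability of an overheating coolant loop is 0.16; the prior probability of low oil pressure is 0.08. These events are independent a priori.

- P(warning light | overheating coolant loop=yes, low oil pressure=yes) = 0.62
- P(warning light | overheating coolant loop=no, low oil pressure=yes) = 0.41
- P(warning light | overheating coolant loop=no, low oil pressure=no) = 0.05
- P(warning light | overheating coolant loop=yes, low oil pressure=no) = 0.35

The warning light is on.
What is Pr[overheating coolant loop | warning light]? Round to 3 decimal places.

Pr[overheating coolant loop | warning light] ≈ 0.473

For the numerator, keep only overheating coolant loop=true terms: 0.051520 + 0.007936 = 0.059456
Denominator P(warning light): 0.05×0.84×0.92 + 0.41×0.84×0.08 + 0.35×0.16×0.92 + 0.62×0.16×0.08 = 0.125648
Posterior = 0.059456 / 0.125648 ≈ 0.473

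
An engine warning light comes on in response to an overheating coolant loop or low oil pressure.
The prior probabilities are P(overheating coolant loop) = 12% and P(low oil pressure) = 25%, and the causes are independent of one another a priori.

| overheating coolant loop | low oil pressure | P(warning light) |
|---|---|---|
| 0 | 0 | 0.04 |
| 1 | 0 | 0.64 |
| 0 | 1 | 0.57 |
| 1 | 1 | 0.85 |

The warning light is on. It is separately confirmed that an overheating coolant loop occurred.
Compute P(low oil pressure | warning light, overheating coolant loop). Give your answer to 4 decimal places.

P(warning light | overheating coolant loop) = 0.64*0.75 + 0.85*0.25 = 0.480000 + 0.212500 = 0.692500
Of this, 0.212500 comes from 0.85*0.25 (the low oil pressure=true cases).
So P(low oil pressure | warning light, overheating coolant loop) = 0.212500/0.692500 ≈ 0.3069.

P(low oil pressure | warning light, overheating coolant loop) ≈ 0.3069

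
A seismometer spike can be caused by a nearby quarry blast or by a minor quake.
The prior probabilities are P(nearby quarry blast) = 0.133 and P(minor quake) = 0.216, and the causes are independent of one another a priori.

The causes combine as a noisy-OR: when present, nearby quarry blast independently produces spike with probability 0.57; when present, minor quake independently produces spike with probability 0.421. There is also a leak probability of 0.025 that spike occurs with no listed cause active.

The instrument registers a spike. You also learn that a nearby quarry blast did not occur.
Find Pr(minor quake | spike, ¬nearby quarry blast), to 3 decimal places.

Under noisy-OR, P(spike | causes) = 1 − (1−0.025)·∏(1−qᵢ) over the active causes.
P(spike | ¬nearby quarry blast) = 0.025·0.784 + 0.435475·0.216 = 0.019600 + 0.094063 = 0.113663
Restricting to configurations with minor quake present: 0.435475·0.216 = 0.094063.
Hence the posterior is 0.094063/0.113663 ≈ 0.828.

Pr(minor quake | spike, ¬nearby quarry blast) ≈ 0.828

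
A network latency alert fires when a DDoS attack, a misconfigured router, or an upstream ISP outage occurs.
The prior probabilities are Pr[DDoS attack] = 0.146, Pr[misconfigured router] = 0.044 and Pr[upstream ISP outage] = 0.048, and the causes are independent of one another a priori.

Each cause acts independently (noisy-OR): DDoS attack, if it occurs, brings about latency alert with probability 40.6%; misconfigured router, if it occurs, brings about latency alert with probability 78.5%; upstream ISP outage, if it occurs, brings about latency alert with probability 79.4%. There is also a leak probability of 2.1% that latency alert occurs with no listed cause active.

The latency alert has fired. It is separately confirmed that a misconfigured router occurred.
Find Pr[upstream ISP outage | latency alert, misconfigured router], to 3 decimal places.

Under noisy-OR, P(latency alert | causes) = 1 − (1−0.021)·∏(1−qᵢ) over the active causes.
P(latency alert | misconfigured router) = 0.789515*0.854*0.952 + 0.95664*0.854*0.048 + 0.874972*0.146*0.952 + 0.974244*0.146*0.048 = 0.641882 + 0.039215 + 0.121614 + 0.006828 = 0.809539
Restricting to configurations with upstream ISP outage present: 0.039215 + 0.006828 = 0.046043.
P(upstream ISP outage | latency alert, misconfigured router) = 0.046043 / 0.809539 ≈ 0.057

Pr[upstream ISP outage | latency alert, misconfigured router] ≈ 0.057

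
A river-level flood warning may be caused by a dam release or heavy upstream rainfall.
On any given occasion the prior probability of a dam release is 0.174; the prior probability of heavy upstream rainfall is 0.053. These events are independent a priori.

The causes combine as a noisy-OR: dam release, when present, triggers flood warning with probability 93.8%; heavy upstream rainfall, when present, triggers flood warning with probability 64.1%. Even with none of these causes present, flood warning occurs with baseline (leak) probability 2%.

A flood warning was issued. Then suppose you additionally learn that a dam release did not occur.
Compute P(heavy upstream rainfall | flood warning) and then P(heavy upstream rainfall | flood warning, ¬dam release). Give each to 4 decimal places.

Under noisy-OR, P(flood warning | causes) = 1 − (1−0.02)·∏(1−qᵢ) over the active causes.
For the numerator, keep only heavy upstream rainfall=true terms: 0.028376 + 0.009021 = 0.037397
The normalizing constant is 0.02·0.826·0.947 + 0.64818·0.826·0.053 + 0.93924·0.174·0.947 + 0.978187·0.174·0.053 = 0.207807
P(heavy upstream rainfall | flood warning) = 0.037397/0.207807 ≈ 0.1800

Now condition on the additional information:
P(flood warning | ¬dam release) = 0.02*0.947 + 0.64818*0.053 = 0.018940 + 0.034354 = 0.053294
Restricting to configurations with heavy upstream rainfall present: 0.64818*0.053 = 0.034354.
P(heavy upstream rainfall | flood warning, ¬dam release) = 0.034354 / 0.053294 ≈ 0.6446
Ruling out dam release raises the posterior on heavy upstream rainfall — the flip side of explaining away.

P(heavy upstream rainfall | flood warning) ≈ 0.1800; P(heavy upstream rainfall | flood warning, ¬dam release) ≈ 0.6446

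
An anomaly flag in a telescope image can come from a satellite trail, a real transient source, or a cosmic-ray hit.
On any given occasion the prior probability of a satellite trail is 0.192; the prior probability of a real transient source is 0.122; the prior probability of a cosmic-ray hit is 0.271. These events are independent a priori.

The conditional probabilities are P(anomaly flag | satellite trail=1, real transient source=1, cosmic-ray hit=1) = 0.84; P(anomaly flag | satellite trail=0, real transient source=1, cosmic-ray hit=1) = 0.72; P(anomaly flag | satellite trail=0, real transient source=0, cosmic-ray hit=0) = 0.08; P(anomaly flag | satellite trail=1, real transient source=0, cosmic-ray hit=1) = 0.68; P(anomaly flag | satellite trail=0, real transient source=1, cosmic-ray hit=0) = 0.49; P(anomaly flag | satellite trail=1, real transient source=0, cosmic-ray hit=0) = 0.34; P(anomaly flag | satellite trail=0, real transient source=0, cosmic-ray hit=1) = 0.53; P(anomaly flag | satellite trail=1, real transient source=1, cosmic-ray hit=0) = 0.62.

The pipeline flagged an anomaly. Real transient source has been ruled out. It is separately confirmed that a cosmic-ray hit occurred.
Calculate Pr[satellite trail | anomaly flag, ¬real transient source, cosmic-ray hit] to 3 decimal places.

Sum P(anomaly flag|·) weighted by the priors over both values of satellite trail:
  P(anomaly flag | ¬real transient source, cosmic-ray hit) = 0.53*0.808 + 0.68*0.192
        = 0.428240 + 0.130560 = 0.558800
Keeping only the satellite trail-present terms gives 0.130560, so
  P(satellite trail | anomaly flag, ¬real transient source, cosmic-ray hit) = 0.130560 / 0.558800 ≈ 0.234

Pr[satellite trail | anomaly flag, ¬real transient source, cosmic-ray hit] ≈ 0.234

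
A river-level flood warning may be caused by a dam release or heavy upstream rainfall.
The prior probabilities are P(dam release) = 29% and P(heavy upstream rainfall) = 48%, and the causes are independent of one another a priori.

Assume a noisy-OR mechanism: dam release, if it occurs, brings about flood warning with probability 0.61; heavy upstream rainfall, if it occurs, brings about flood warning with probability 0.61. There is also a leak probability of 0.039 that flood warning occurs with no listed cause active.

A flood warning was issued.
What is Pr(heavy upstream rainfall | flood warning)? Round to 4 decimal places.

Pr(heavy upstream rainfall | flood warning) ≈ 0.7533

Under noisy-OR, P(flood warning | causes) = 1 − (1−0.039)·∏(1−qᵢ) over the active causes.
Weight on heavy upstream rainfall=true, given the evidence: 0.213072 + 0.118853 = 0.331925
The normalizing constant is 0.039*0.71*0.52 + 0.62521*0.71*0.48 + 0.62521*0.29*0.52 + 0.853832*0.29*0.48 = 0.440606
P(heavy upstream rainfall | flood warning) = 0.331925/0.440606 ≈ 0.7533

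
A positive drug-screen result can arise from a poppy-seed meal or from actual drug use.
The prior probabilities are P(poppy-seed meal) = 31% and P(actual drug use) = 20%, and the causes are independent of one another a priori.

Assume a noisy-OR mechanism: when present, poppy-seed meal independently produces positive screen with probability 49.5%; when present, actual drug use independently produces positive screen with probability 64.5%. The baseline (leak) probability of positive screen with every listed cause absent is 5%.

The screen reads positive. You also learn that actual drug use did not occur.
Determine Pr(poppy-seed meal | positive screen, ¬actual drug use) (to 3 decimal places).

Under noisy-OR, P(positive screen | causes) = 1 − (1−0.05)·∏(1−qᵢ) over the active causes.
P(positive screen | ¬actual drug use) = 0.05×0.69 + 0.52025×0.31 = 0.034500 + 0.161277 = 0.195777
Restricting to configurations with poppy-seed meal present: 0.52025×0.31 = 0.161277.
P(poppy-seed meal | positive screen, ¬actual drug use) = 0.161277 / 0.195777 ≈ 0.824

Pr(poppy-seed meal | positive screen, ¬actual drug use) ≈ 0.824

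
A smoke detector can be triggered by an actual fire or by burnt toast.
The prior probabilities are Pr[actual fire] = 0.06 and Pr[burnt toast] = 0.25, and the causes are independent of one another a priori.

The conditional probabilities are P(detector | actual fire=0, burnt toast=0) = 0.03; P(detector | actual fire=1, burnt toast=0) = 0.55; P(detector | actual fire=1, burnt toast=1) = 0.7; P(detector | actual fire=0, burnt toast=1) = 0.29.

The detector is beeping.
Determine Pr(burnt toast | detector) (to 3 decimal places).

P(detector) = 0.03·0.94·0.75 + 0.29·0.94·0.25 + 0.55·0.06·0.75 + 0.7·0.06·0.25 = 0.021150 + 0.068150 + 0.024750 + 0.010500 = 0.124550
Restricting to configurations with burnt toast present: 0.068150 + 0.010500 = 0.078650.
P(burnt toast | detector) = 0.078650 / 0.124550 ≈ 0.631

Pr(burnt toast | detector) ≈ 0.631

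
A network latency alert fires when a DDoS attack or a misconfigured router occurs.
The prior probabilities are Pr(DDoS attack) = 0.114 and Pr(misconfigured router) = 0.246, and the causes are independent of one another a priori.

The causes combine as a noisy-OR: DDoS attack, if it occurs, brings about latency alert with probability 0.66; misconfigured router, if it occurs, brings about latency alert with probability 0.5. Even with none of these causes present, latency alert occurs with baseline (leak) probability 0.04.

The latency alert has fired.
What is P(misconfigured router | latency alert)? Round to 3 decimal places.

Under noisy-OR, P(latency alert | causes) = 1 − (1−0.04)·∏(1−qᵢ) over the active causes.
Enumerate the 4 (DDoS attack, misconfigured router) configurations and weight by the priors:
  P(latency alert) = 0.04*0.886*0.754 + 0.52*0.886*0.246 + 0.6736*0.114*0.754 + 0.8368*0.114*0.246
        = 0.026722 + 0.113337 + 0.057900 + 0.023467 = 0.221426
Configurations with misconfigured router contribute 0.136804, so
  P(misconfigured router | latency alert) = 0.136804 / 0.221426 ≈ 0.618

P(misconfigured router | latency alert) ≈ 0.618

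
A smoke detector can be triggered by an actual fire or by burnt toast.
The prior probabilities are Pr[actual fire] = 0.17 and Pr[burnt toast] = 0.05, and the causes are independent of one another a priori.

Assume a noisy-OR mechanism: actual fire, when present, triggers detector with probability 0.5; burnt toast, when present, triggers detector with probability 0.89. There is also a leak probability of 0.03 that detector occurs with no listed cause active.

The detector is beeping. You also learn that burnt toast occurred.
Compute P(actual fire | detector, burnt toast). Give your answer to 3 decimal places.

P(actual fire | detector, burnt toast) ≈ 0.178

Under noisy-OR, P(detector | causes) = 1 − (1−0.03)·∏(1−qᵢ) over the active causes.
For the numerator, keep only actual fire=true terms: 0.94665·0.17 = 0.160931
Normalizer over all consistent configurations: 0.8933·0.83 + 0.94665·0.17 = 0.902370
P(actual fire | detector, burnt toast) = 0.160931/0.902370 ≈ 0.178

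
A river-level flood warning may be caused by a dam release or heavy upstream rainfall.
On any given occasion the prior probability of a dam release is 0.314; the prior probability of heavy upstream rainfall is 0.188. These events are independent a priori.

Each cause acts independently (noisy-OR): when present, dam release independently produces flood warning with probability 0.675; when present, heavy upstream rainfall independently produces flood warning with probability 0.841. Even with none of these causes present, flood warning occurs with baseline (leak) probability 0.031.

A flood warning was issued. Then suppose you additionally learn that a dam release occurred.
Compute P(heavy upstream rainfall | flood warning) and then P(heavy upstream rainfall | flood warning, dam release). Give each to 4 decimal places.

Under noisy-OR, P(flood warning | causes) = 1 − (1−0.031)·∏(1−qᵢ) over the active causes.
Numerator (weight on configurations with heavy upstream rainfall): 0.109098 + 0.056076 = 0.165174
Denominator P(flood warning): 0.031*0.686*0.812 + 0.845929*0.686*0.188 + 0.685075*0.314*0.812 + 0.949927*0.314*0.188 = 0.357114
Posterior = 0.165174 / 0.357114 ≈ 0.4625

Now condition on the additional information:
P(flood warning | dam release) = 0.685075*0.812 + 0.949927*0.188 = 0.556281 + 0.178586 = 0.734867
Of this, 0.178586 comes from 0.949927*0.188 (the heavy upstream rainfall=true cases).
P(heavy upstream rainfall | flood warning, dam release) = 0.178586 / 0.734867 ≈ 0.2430
This is intercausal reasoning (explaining away): once dam release accounts for the flood warning, heavy upstream rainfall becomes less likely.

P(heavy upstream rainfall | flood warning) ≈ 0.4625; P(heavy upstream rainfall | flood warning, dam release) ≈ 0.2430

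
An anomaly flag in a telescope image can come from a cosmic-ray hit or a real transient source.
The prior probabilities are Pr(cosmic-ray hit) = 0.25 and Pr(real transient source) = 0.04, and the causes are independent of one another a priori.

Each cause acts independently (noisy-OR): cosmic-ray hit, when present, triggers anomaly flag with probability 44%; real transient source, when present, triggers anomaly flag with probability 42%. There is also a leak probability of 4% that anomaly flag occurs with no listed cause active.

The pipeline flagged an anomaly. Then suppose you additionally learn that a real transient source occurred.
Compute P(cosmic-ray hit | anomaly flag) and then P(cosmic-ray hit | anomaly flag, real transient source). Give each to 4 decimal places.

P(cosmic-ray hit | anomaly flag) ≈ 0.7368; P(cosmic-ray hit | anomaly flag, real transient source) ≈ 0.3411

Under noisy-OR, P(anomaly flag | causes) = 1 − (1−0.04)·∏(1−qᵢ) over the active causes.
By total probability over the 4 (cosmic-ray hit, real transient source) configurations:
  P(anomaly flag) = 0.04·0.75·0.96 + 0.4432·0.75·0.04 + 0.4624·0.25·0.96 + 0.688192·0.25·0.04
        = 0.028800 + 0.013296 + 0.110976 + 0.006882 = 0.159954
The terms with cosmic-ray hit present sum to 0.117858, so
  P(cosmic-ray hit | anomaly flag) = 0.117858 / 0.159954 ≈ 0.7368

Now condition on the additional information:
Sum P(anomaly flag|·) weighted by the priors over both values of cosmic-ray hit:
  P(anomaly flag | real transient source) = 0.4432·0.75 + 0.688192·0.25
        = 0.332400 + 0.172048 = 0.504448
Configurations with cosmic-ray hit contribute 0.172048, so
  P(cosmic-ray hit | anomaly flag, real transient source) = 0.172048 / 0.504448 ≈ 0.3411
— real transient source explains away the evidence for cosmic-ray hit.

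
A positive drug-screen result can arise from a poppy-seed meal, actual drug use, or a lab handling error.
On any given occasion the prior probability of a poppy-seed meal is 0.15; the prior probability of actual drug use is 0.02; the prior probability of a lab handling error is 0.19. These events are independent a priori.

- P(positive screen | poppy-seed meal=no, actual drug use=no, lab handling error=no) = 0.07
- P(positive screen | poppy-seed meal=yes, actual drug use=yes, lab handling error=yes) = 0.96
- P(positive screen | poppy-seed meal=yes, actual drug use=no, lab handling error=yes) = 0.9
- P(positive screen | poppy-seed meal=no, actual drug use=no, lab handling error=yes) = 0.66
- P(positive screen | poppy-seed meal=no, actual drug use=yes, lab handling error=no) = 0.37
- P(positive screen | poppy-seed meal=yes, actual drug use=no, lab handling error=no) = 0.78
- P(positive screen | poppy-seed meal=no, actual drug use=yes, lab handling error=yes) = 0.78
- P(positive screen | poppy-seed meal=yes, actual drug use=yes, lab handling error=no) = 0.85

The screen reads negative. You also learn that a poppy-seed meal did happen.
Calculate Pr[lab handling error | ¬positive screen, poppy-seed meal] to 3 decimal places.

P(¬positive screen | poppy-seed meal) = 0.22·0.98·0.81 + 0.1·0.98·0.19 + 0.15·0.02·0.81 + 0.04·0.02·0.19 = 0.174636 + 0.018620 + 0.002430 + 0.000152 = 0.195838
The lab handling error-present share is 0.018620 + 0.000152 = 0.018772.
Hence the posterior is 0.018772/0.195838 ≈ 0.096.

Pr[lab handling error | ¬positive screen, poppy-seed meal] ≈ 0.096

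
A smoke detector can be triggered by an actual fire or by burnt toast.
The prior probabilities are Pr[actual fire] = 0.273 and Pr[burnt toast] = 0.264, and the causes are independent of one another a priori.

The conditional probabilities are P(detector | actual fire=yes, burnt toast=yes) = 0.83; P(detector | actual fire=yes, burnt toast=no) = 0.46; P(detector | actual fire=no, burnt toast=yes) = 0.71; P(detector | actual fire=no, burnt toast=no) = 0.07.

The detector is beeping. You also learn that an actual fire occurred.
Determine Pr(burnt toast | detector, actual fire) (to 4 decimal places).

Pr(burnt toast | detector, actual fire) ≈ 0.3929

Weight on burnt toast=true, given the evidence: 0.83·0.264 = 0.219120
Denominator P(detector | actual fire): 0.46·0.736 + 0.83·0.264 = 0.557680
P(burnt toast | detector, actual fire) = 0.219120/0.557680 ≈ 0.3929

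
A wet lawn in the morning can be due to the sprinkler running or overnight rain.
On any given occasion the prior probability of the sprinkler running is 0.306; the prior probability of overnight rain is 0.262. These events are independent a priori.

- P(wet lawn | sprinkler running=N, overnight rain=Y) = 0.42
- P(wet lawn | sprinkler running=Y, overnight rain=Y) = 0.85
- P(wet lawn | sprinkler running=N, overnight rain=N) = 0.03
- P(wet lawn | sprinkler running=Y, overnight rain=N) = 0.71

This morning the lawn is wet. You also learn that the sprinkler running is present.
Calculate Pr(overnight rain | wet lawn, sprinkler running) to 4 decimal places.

Pr(overnight rain | wet lawn, sprinkler running) ≈ 0.2983

By total probability over both values of overnight rain:
  P(wet lawn | sprinkler running) = 0.71*0.738 + 0.85*0.262
        = 0.523980 + 0.222700 = 0.746680
Keeping only the overnight rain-present terms gives 0.222700, so
  P(overnight rain | wet lawn, sprinkler running) = 0.222700 / 0.746680 ≈ 0.2983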